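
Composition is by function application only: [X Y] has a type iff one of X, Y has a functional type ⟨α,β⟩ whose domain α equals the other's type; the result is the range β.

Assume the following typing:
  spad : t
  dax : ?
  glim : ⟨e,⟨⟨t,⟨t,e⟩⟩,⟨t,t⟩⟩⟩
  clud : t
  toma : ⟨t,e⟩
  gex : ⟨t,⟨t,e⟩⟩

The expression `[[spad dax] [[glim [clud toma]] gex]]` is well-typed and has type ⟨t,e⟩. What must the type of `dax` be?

⟨t,⟨⟨t,t⟩,⟨t,e⟩⟩⟩

At [[spad dax] [[glim [clud toma]] gex]] (required: ⟨t,e⟩): [[glim [clud toma]] gex] is ⟨t,t⟩, which is not a function with range ⟨t,e⟩; hence [spad dax] is the functor — type ⟨⟨t,t⟩,⟨t,e⟩⟩.
At [spad dax] (required: ⟨⟨t,t⟩,⟨t,e⟩⟩): spad is t, which is not a function with range ⟨⟨t,t⟩,⟨t,e⟩⟩; hence dax is the functor — type ⟨t,⟨⟨t,t⟩,⟨t,e⟩⟩⟩.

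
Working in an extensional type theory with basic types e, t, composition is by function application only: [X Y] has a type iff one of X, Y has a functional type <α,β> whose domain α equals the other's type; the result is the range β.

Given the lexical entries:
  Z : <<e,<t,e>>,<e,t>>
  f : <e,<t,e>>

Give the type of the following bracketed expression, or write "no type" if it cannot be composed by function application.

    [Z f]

[Z f]: <<e,<t,e>>,<e,t>> applied to <e,<t,e>> yields <e,t>.

<e,t>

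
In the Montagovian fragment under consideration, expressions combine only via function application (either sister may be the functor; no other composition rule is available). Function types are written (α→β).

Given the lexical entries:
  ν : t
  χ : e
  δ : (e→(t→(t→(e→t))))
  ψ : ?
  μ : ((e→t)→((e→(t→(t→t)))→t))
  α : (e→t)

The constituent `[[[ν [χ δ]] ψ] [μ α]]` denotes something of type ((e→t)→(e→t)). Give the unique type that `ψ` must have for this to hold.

((t→(e→t))→(((e→(t→(t→t)))→t)→((e→t)→(e→t))))

[[[ν [χ δ]] ψ] [μ α]] is required to be ((e→t)→(e→t)). [μ α] : ((e→(t→(t→t)))→t) cannot yield ((e→t)→(e→t)) as functor, so [[ν [χ δ]] ψ] : (((e→(t→(t→t)))→t)→((e→t)→(e→t))).
[[ν [χ δ]] ψ] is required to be (((e→(t→(t→t)))→t)→((e→t)→(e→t))). [ν [χ δ]] : (t→(e→t)) cannot yield (((e→(t→(t→t)))→t)→((e→t)→(e→t))) as functor, so ψ : ((t→(e→t))→(((e→(t→(t→t)))→t)→((e→t)→(e→t)))).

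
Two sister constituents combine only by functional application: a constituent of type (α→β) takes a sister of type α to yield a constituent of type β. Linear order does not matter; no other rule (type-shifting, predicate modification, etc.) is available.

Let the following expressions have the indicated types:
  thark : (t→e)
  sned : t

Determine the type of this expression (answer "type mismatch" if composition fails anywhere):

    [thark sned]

At [thark sned], thark : (t→e) takes sned : t, giving e.

e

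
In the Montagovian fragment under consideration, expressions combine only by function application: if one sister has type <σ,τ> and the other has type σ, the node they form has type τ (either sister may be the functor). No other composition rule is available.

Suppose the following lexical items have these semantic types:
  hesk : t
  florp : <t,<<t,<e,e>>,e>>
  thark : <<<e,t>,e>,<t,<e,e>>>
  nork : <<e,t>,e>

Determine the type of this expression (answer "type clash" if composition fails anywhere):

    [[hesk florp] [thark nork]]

[hesk florp] — florp of type <t,<<t,<e,e>>,e>> combines with hesk of type t: type <<t,<e,e>>,e>.
[thark nork] — thark of type <<<e,t>,e>,<t,<e,e>>> combines with nork of type <<e,t>,e>: type <t,<e,e>>.
[[hesk florp] [thark nork]] — [hesk florp] of type <<t,<e,e>>,e> combines with [thark nork] of type <t,<e,e>>: type e.

e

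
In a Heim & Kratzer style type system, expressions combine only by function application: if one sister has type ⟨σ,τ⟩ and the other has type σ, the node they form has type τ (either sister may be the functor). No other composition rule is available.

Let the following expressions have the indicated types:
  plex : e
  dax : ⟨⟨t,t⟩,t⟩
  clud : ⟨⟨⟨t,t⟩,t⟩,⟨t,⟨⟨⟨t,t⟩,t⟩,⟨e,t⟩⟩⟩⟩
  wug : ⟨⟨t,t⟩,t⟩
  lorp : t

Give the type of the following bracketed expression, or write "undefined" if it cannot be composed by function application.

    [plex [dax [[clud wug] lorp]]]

t

[clud wug]: clud is ⟨⟨⟨t,t⟩,t⟩,⟨t,⟨⟨⟨t,t⟩,t⟩,⟨e,t⟩⟩⟩⟩, wug is ⟨⟨t,t⟩,t⟩; result ⟨t,⟨⟨⟨t,t⟩,t⟩,⟨e,t⟩⟩⟩.
[[clud wug] lorp]: [clud wug] is ⟨t,⟨⟨⟨t,t⟩,t⟩,⟨e,t⟩⟩⟩, lorp is t; result ⟨⟨⟨t,t⟩,t⟩,⟨e,t⟩⟩.
[dax [[clud wug] lorp]]: [[clud wug] lorp] is ⟨⟨⟨t,t⟩,t⟩,⟨e,t⟩⟩, dax is ⟨⟨t,t⟩,t⟩; result ⟨e,t⟩.
[plex [dax [[clud wug] lorp]]]: [dax [[clud wug] lorp]] is ⟨e,t⟩, plex is e; result t.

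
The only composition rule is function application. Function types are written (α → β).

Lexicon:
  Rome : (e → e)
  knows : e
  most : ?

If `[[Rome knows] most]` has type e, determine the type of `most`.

(e → e)

For [[Rome knows] most] to have type e with [Rome knows] of type e, most must be the function: most : (e → e).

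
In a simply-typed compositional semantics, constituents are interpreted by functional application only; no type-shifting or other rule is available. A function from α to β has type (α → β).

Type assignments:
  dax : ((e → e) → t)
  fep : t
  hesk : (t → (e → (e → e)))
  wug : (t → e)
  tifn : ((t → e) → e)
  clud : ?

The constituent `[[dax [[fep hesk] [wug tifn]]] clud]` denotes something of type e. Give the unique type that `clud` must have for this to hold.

For [[dax [[fep hesk] [wug tifn]]] clud] to have type e with [dax [[fep hesk] [wug tifn]]] of type t, clud must be the function: clud : (t → e).

(t → e)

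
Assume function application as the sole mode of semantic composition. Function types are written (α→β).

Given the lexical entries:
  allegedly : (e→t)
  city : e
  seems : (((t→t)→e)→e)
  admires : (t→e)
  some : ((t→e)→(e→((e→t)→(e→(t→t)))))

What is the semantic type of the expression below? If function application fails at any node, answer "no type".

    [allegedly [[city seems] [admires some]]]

[city seems]: e and (((t→t)→e)→e) cannot combine by function application — type clash.

no type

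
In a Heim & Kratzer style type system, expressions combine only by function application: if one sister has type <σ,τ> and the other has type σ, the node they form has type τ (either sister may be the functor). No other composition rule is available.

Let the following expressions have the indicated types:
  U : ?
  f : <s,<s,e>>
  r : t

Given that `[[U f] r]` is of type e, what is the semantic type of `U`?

At [[U f] r] (required: e): r is t, which is not a function with range e; hence [U f] is the functor — type <t,e>.
At [U f] (required: <t,e>): f is <s,<s,e>>, which is not a function with range <t,e>; hence U is the functor — type <<s,<s,e>>,<t,e>>.

<<s,<s,e>>,<t,e>>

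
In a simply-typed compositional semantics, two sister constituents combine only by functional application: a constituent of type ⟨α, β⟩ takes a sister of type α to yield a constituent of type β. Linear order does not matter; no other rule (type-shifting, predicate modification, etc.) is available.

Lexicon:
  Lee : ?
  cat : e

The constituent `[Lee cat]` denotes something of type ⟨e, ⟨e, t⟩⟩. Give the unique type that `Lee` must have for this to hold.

⟨e, ⟨e, ⟨e, t⟩⟩⟩

For [Lee cat] to have type ⟨e, ⟨e, t⟩⟩ with cat of type e, Lee must be the function: Lee : ⟨e, ⟨e, ⟨e, t⟩⟩⟩.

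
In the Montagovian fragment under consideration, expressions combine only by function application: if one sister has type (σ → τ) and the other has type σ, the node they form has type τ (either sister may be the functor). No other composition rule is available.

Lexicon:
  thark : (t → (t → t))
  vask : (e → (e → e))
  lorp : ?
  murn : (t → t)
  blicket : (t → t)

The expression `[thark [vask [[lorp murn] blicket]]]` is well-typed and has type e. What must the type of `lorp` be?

[thark [vask [[lorp murn] blicket]]] must have type e. The sister thark has type (t → (t → t)); that is not a function onto e, so [vask [[lorp murn] blicket]] must be the functor, of type ((t → (t → t)) → e).
[vask [[lorp murn] blicket]] must have type ((t → (t → t)) → e). The sister vask has type (e → (e → e)); that is not a function onto ((t → (t → t)) → e), so [[lorp murn] blicket] must be the functor, of type ((e → (e → e)) → ((t → (t → t)) → e)).
[[lorp murn] blicket] must have type ((e → (e → e)) → ((t → (t → t)) → e)). The sister blicket has type (t → t); that is not a function onto ((e → (e → e)) → ((t → (t → t)) → e)), so [lorp murn] must be the functor, of type ((t → t) → ((e → (e → e)) → ((t → (t → t)) → e))).
[lorp murn] must have type ((t → t) → ((e → (e → e)) → ((t → (t → t)) → e))). The sister murn has type (t → t); that is not a function onto ((t → t) → ((e → (e → e)) → ((t → (t → t)) → e))), so lorp must be the functor, of type ((t → t) → ((t → t) → ((e → (e → e)) → ((t → (t → t)) → e)))).

((t → t) → ((t → t) → ((e → (e → e)) → ((t → (t → t)) → e))))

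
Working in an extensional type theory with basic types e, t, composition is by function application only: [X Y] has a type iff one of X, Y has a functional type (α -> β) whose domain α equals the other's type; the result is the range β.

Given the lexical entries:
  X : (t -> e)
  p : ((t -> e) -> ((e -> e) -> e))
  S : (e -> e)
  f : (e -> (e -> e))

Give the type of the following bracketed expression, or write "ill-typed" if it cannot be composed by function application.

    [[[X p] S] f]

[X p]: ((t -> e) -> ((e -> e) -> e)) applied to (t -> e) yields ((e -> e) -> e).
[[X p] S]: ((e -> e) -> e) applied to (e -> e) yields e.
[[[X p] S] f]: (e -> (e -> e)) applied to e yields (e -> e).

(e -> e)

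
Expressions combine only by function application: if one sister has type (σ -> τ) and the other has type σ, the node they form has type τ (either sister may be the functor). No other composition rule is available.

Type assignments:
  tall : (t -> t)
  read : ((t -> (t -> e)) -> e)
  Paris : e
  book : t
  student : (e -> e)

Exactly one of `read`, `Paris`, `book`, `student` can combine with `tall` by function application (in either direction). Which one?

read : ((t -> (t -> e)) -> e) — no; tall wants t, and read wants (t -> (t -> e)).
Paris : e — no; tall wants t, and Paris wants nothing (atomic).
book — combines: tall : (t -> t) takes book : t as argument, giving t.
student : (e -> e) — no; tall wants t, and student wants e.

book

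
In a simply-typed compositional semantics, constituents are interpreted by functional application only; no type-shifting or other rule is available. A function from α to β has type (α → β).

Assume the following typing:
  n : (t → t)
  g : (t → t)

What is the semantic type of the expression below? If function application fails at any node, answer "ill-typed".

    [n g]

ill-typed

[n g]: (t → t) and (t → t) cannot combine by function application — type clash.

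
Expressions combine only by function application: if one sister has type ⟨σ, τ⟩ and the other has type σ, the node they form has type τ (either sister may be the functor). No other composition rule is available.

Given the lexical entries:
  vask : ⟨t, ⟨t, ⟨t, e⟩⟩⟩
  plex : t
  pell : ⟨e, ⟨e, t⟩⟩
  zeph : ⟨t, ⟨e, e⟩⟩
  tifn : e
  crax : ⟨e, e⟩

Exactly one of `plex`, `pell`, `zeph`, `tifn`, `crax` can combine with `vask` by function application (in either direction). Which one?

plex — combines: vask : ⟨t, ⟨t, ⟨t, e⟩⟩⟩ takes plex : t as argument, giving ⟨t, ⟨t, e⟩⟩.
pell : ⟨e, ⟨e, t⟩⟩ — no; vask wants t, and pell wants e.
zeph : ⟨t, ⟨e, e⟩⟩ — no; vask wants t, and zeph wants t.
tifn : e — no; vask wants t, and tifn wants nothing (atomic).
crax : ⟨e, e⟩ — no; vask wants t, and crax wants e.

plex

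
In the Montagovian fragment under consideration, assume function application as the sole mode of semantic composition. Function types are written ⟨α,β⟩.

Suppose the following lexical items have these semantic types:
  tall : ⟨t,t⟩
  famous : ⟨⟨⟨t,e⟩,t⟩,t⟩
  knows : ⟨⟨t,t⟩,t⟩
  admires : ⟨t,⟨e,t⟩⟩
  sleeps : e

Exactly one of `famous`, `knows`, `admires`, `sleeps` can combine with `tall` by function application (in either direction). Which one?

famous : ⟨⟨⟨t,e⟩,t⟩,t⟩ — does not combine with tall.
knows — combines: knows : ⟨⟨t,t⟩,t⟩ takes tall : ⟨t,t⟩ as argument, giving t.
admires : ⟨t,⟨e,t⟩⟩ — does not combine with tall.
sleeps : e — does not combine with tall.

knows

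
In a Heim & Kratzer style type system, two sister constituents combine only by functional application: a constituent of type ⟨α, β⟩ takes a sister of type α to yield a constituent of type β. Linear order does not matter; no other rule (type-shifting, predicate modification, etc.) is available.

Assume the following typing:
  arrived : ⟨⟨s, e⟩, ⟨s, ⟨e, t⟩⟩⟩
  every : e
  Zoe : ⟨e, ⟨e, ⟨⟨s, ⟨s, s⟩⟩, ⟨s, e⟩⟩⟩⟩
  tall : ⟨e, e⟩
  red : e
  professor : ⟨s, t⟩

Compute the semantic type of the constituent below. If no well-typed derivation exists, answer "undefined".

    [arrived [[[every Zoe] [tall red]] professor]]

undefined

[every Zoe] — Zoe of type ⟨e, ⟨e, ⟨⟨s, ⟨s, s⟩⟩, ⟨s, e⟩⟩⟩⟩ combines with every of type e: type ⟨e, ⟨⟨s, ⟨s, s⟩⟩, ⟨s, e⟩⟩⟩.
[tall red] — tall of type ⟨e, e⟩ combines with red of type e: type e.
[[every Zoe] [tall red]] — [every Zoe] of type ⟨e, ⟨⟨s, ⟨s, s⟩⟩, ⟨s, e⟩⟩⟩ combines with [tall red] of type e: type ⟨⟨s, ⟨s, s⟩⟩, ⟨s, e⟩⟩.
[[[every Zoe] [tall red]] professor]: ⟨⟨s, ⟨s, s⟩⟩, ⟨s, e⟩⟩ and ⟨s, t⟩ cannot combine by function application — type clash.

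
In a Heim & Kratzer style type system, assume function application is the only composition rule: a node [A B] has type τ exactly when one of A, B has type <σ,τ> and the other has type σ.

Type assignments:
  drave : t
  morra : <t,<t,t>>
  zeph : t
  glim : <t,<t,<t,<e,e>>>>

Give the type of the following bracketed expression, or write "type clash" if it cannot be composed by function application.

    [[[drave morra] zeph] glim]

At [drave morra], morra : <t,<t,t>> takes drave : t, giving <t,t>.
At [[drave morra] zeph], [drave morra] : <t,t> takes zeph : t, giving t.
At [[[drave morra] zeph] glim], glim : <t,<t,<t,<e,e>>>> takes [[drave morra] zeph] : t, giving <t,<t,<e,e>>>.

<t,<t,<e,e>>>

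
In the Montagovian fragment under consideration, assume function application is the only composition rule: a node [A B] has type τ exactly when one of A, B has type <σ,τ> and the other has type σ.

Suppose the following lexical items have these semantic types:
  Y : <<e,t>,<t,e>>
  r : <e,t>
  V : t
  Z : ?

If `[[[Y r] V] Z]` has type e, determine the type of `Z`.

<e,e>

[[[Y r] V] Z] must have type e. The sister [[Y r] V] has type e; that is not a function onto e, so Z must be the functor, of type <e,e>.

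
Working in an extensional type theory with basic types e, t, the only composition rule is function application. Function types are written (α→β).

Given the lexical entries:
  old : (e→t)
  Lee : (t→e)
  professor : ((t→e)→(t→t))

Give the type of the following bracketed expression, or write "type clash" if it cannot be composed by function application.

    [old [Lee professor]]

type clash

[Lee professor]: functor professor : ((t→e)→(t→t)), argument Lee : (t→e); result (t→t).
[old [Lee professor]]: (e→t) and (t→t) cannot combine by function application — type clash.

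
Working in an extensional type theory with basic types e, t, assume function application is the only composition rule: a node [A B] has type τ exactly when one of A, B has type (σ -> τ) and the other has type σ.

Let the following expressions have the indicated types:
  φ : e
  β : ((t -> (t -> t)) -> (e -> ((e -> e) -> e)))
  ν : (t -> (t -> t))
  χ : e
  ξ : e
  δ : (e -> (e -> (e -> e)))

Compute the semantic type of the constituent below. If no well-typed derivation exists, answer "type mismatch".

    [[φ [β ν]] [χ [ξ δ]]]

[β ν]: functor β : ((t -> (t -> t)) -> (e -> ((e -> e) -> e))), argument ν : (t -> (t -> t)); result (e -> ((e -> e) -> e)).
[φ [β ν]]: functor [β ν] : (e -> ((e -> e) -> e)), argument φ : e; result ((e -> e) -> e).
[ξ δ]: functor δ : (e -> (e -> (e -> e))), argument ξ : e; result (e -> (e -> e)).
[χ [ξ δ]]: functor [ξ δ] : (e -> (e -> e)), argument χ : e; result (e -> e).
[[φ [β ν]] [χ [ξ δ]]]: functor [φ [β ν]] : ((e -> e) -> e), argument [χ [ξ δ]] : (e -> e); result e.

e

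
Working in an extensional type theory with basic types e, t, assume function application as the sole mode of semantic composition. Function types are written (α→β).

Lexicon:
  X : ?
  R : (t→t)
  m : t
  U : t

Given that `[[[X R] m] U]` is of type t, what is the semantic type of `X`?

For [[[X R] m] U] to have type t with U of type t, [[X R] m] must be the function: [[X R] m] : (t→t).
For [[X R] m] to have type (t→t) with m of type t, [X R] must be the function: [X R] : (t→(t→t)).
For [X R] to have type (t→(t→t)) with R of type (t→t), X must be the function: X : ((t→t)→(t→(t→t))).

((t→t)→(t→(t→t)))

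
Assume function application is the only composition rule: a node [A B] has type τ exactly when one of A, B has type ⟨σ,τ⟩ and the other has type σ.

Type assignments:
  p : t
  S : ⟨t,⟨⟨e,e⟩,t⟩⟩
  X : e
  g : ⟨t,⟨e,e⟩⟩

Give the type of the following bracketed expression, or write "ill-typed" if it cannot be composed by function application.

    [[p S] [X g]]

At [p S], S : ⟨t,⟨⟨e,e⟩,t⟩⟩ takes p : t, giving ⟨⟨e,e⟩,t⟩.
At [X g]: neither e nor ⟨t,⟨e,e⟩⟩ can take the other as argument; the node is ill-typed.

ill-typed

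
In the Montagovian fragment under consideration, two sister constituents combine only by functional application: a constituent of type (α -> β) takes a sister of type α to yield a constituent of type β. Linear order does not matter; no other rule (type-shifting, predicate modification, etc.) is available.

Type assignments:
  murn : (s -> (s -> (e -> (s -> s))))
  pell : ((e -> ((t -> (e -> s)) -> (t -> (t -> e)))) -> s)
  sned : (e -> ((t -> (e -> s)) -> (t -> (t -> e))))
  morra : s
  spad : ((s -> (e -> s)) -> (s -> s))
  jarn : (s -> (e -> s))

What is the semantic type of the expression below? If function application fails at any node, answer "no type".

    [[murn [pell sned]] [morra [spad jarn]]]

(e -> (s -> s))

[pell sned]: functor pell : ((e -> ((t -> (e -> s)) -> (t -> (t -> e)))) -> s), argument sned : (e -> ((t -> (e -> s)) -> (t -> (t -> e)))); result s.
[murn [pell sned]]: functor murn : (s -> (s -> (e -> (s -> s)))), argument [pell sned] : s; result (s -> (e -> (s -> s))).
[spad jarn]: functor spad : ((s -> (e -> s)) -> (s -> s)), argument jarn : (s -> (e -> s)); result (s -> s).
[morra [spad jarn]]: functor [spad jarn] : (s -> s), argument morra : s; result s.
[[murn [pell sned]] [morra [spad jarn]]]: functor [murn [pell sned]] : (s -> (e -> (s -> s))), argument [morra [spad jarn]] : s; result (e -> (s -> s)).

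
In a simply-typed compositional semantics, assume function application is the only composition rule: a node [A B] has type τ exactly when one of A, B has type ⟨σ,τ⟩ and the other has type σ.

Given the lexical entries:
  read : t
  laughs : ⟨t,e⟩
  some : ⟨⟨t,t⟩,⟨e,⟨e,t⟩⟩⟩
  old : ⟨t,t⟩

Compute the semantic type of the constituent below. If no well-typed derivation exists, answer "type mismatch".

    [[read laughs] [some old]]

⟨e,t⟩

[read laughs]: laughs is ⟨t,e⟩, read is t; result e.
[some old]: some is ⟨⟨t,t⟩,⟨e,⟨e,t⟩⟩⟩, old is ⟨t,t⟩; result ⟨e,⟨e,t⟩⟩.
[[read laughs] [some old]]: [some old] is ⟨e,⟨e,t⟩⟩, [read laughs] is e; result ⟨e,t⟩.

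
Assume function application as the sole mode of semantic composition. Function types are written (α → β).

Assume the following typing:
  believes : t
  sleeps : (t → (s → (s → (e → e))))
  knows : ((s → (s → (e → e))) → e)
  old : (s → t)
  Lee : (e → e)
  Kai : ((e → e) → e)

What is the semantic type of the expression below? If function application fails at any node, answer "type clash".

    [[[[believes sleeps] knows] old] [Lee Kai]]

type clash

[believes sleeps]: sleeps is (t → (s → (s → (e → e)))), believes is t; result (s → (s → (e → e))).
[[believes sleeps] knows]: knows is ((s → (s → (e → e))) → e), [believes sleeps] is (s → (s → (e → e))); result e.
At [[[believes sleeps] knows] old]: neither e nor (s → t) can take the other as argument; the node is ill-typed.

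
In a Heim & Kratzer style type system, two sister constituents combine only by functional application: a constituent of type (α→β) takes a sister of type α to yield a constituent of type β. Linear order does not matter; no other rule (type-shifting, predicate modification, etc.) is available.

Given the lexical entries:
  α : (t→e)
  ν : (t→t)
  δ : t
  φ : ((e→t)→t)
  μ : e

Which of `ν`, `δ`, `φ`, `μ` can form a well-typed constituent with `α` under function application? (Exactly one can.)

ν : (t→t) — no; α wants t, and ν wants t.
δ — combines: α : (t→e) takes δ : t as argument, giving e.
φ : ((e→t)→t) — no; α wants t, and φ wants (e→t).
μ : e — no; α wants t, and μ wants nothing (atomic).

δ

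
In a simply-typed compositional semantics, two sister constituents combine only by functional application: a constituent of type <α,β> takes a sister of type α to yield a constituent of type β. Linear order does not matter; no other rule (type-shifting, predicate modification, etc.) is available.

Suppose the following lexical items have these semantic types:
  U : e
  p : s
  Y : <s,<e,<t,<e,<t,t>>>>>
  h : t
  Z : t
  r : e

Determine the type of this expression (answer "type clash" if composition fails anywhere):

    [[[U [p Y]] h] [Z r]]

At [p Y], Y : <s,<e,<t,<e,<t,t>>>>> takes p : s, giving <e,<t,<e,<t,t>>>>.
At [U [p Y]], [p Y] : <e,<t,<e,<t,t>>>> takes U : e, giving <t,<e,<t,t>>>.
At [[U [p Y]] h], [U [p Y]] : <t,<e,<t,t>>> takes h : t, giving <e,<t,t>>.
At [Z r]: neither t nor e can take the other as argument; the node is ill-typed.

type clash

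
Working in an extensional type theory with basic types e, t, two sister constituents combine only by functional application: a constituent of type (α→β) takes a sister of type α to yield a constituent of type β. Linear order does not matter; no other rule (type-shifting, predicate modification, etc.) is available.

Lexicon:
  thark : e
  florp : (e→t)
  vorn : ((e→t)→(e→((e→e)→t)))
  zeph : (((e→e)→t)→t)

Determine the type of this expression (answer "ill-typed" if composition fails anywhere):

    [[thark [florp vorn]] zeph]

t

[florp vorn] — vorn of type ((e→t)→(e→((e→e)→t))) combines with florp of type (e→t): type (e→((e→e)→t)).
[thark [florp vorn]] — [florp vorn] of type (e→((e→e)→t)) combines with thark of type e: type ((e→e)→t).
[[thark [florp vorn]] zeph] — zeph of type (((e→e)→t)→t) combines with [thark [florp vorn]] of type ((e→e)→t): type t.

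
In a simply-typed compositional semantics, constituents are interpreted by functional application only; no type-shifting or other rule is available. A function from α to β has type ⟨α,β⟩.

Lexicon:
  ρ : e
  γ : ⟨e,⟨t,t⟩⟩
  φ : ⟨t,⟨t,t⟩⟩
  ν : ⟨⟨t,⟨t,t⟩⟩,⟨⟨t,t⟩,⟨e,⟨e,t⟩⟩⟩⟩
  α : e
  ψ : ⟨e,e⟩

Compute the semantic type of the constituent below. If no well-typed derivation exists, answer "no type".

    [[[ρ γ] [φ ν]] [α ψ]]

At [ρ γ], γ : ⟨e,⟨t,t⟩⟩ takes ρ : e, giving ⟨t,t⟩.
At [φ ν], ν : ⟨⟨t,⟨t,t⟩⟩,⟨⟨t,t⟩,⟨e,⟨e,t⟩⟩⟩⟩ takes φ : ⟨t,⟨t,t⟩⟩, giving ⟨⟨t,t⟩,⟨e,⟨e,t⟩⟩⟩.
At [[ρ γ] [φ ν]], [φ ν] : ⟨⟨t,t⟩,⟨e,⟨e,t⟩⟩⟩ takes [ρ γ] : ⟨t,t⟩, giving ⟨e,⟨e,t⟩⟩.
At [α ψ], ψ : ⟨e,e⟩ takes α : e, giving e.
At [[[ρ γ] [φ ν]] [α ψ]], [[ρ γ] [φ ν]] : ⟨e,⟨e,t⟩⟩ takes [α ψ] : e, giving ⟨e,t⟩.

⟨e,t⟩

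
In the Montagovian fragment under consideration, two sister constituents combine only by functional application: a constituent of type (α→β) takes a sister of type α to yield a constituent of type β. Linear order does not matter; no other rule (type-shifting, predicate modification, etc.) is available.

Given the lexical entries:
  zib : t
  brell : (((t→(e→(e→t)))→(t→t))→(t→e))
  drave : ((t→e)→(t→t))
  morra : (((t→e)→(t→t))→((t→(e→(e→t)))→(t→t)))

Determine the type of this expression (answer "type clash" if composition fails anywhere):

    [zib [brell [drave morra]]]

e

[drave morra]: (((t→e)→(t→t))→((t→(e→(e→t)))→(t→t))) applied to ((t→e)→(t→t)) yields ((t→(e→(e→t)))→(t→t)).
[brell [drave morra]]: (((t→(e→(e→t)))→(t→t))→(t→e)) applied to ((t→(e→(e→t)))→(t→t)) yields (t→e).
[zib [brell [drave morra]]]: (t→e) applied to t yields e.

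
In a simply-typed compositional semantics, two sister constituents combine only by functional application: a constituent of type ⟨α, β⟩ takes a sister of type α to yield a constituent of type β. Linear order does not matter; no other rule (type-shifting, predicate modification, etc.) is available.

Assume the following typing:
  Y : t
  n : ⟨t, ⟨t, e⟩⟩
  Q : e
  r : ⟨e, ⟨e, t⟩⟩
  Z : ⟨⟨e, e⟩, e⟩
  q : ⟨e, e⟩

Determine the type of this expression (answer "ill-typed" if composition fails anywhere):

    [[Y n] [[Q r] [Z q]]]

[Y n] — n of type ⟨t, ⟨t, e⟩⟩ combines with Y of type t: type ⟨t, e⟩.
[Q r] — r of type ⟨e, ⟨e, t⟩⟩ combines with Q of type e: type ⟨e, t⟩.
[Z q] — Z of type ⟨⟨e, e⟩, e⟩ combines with q of type ⟨e, e⟩: type e.
[[Q r] [Z q]] — [Q r] of type ⟨e, t⟩ combines with [Z q] of type e: type t.
[[Y n] [[Q r] [Z q]]] — [Y n] of type ⟨t, e⟩ combines with [[Q r] [Z q]] of type t: type e.

e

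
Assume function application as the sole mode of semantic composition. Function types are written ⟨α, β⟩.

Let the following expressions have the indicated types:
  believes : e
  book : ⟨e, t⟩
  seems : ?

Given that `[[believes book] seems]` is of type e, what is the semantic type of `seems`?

[[believes book] seems] must have type e. The sister [believes book] has type t; that is not a function onto e, so seems must be the functor, of type ⟨t, e⟩.

⟨t, e⟩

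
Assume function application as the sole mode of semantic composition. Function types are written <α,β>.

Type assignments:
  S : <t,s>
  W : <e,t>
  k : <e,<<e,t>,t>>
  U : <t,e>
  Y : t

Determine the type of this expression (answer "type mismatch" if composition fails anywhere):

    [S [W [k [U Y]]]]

s

At [U Y], U : <t,e> takes Y : t, giving e.
At [k [U Y]], k : <e,<<e,t>,t>> takes [U Y] : e, giving <<e,t>,t>.
At [W [k [U Y]]], [k [U Y]] : <<e,t>,t> takes W : <e,t>, giving t.
At [S [W [k [U Y]]]], S : <t,s> takes [W [k [U Y]]] : t, giving s.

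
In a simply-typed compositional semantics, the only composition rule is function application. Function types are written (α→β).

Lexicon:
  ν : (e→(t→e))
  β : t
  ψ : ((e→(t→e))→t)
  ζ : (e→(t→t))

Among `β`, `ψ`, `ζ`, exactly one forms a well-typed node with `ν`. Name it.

β : t — does not combine with ν.
ψ — combines: ψ : ((e→(t→e))→t) takes ν : (e→(t→e)) as argument, giving t.
ζ : (e→(t→t)) — does not combine with ν.

ψ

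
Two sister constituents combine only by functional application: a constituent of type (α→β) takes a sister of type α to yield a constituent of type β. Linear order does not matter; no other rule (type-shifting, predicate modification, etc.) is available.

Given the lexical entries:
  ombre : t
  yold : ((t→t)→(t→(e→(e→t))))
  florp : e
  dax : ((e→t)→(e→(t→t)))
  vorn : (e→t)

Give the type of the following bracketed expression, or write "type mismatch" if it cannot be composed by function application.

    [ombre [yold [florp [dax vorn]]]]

[dax vorn]: functor dax : ((e→t)→(e→(t→t))), argument vorn : (e→t); result (e→(t→t)).
[florp [dax vorn]]: functor [dax vorn] : (e→(t→t)), argument florp : e; result (t→t).
[yold [florp [dax vorn]]]: functor yold : ((t→t)→(t→(e→(e→t)))), argument [florp [dax vorn]] : (t→t); result (t→(e→(e→t))).
[ombre [yold [florp [dax vorn]]]]: functor [yold [florp [dax vorn]]] : (t→(e→(e→t))), argument ombre : t; result (e→(e→t)).

(e→(e→t))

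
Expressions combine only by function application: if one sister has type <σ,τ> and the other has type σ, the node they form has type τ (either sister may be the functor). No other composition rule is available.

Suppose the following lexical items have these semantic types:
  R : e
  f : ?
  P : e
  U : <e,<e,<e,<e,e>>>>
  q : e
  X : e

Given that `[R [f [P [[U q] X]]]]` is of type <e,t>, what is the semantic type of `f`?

For [R [f [P [[U q] X]]]] to have type <e,t> with R of type e, [f [P [[U q] X]]] must be the function: [f [P [[U q] X]]] : <e,<e,t>>.
For [f [P [[U q] X]]] to have type <e,<e,t>> with [P [[U q] X]] of type <e,e>, f must be the function: f : <<e,e>,<e,<e,t>>>.

<<e,e>,<e,<e,t>>>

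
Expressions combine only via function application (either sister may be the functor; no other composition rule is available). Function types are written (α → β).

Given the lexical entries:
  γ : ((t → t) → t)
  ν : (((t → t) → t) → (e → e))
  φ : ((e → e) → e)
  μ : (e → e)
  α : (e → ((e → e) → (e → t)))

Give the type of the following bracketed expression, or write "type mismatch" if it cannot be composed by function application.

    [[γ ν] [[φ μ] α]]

[γ ν]: functor ν : (((t → t) → t) → (e → e)), argument γ : ((t → t) → t); result (e → e).
[φ μ]: functor φ : ((e → e) → e), argument μ : (e → e); result e.
[[φ μ] α]: functor α : (e → ((e → e) → (e → t))), argument [φ μ] : e; result ((e → e) → (e → t)).
[[γ ν] [[φ μ] α]]: functor [[φ μ] α] : ((e → e) → (e → t)), argument [γ ν] : (e → e); result (e → t).

(e → t)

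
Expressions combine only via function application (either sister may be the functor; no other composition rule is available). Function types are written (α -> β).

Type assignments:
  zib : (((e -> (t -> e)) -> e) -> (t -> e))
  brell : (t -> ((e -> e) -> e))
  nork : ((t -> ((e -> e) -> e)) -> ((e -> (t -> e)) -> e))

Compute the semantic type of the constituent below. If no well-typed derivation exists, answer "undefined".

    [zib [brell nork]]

[brell nork] — nork of type ((t -> ((e -> e) -> e)) -> ((e -> (t -> e)) -> e)) combines with brell of type (t -> ((e -> e) -> e)): type ((e -> (t -> e)) -> e).
[zib [brell nork]] — zib of type (((e -> (t -> e)) -> e) -> (t -> e)) combines with [brell nork] of type ((e -> (t -> e)) -> e): type (t -> e).

(t -> e)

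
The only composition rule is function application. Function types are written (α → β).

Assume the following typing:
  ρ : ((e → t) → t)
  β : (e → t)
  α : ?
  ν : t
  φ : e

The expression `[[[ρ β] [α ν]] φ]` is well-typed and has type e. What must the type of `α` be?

[[[ρ β] [α ν]] φ] must have type e. The sister φ has type e; that is not a function onto e, so [[ρ β] [α ν]] must be the functor, of type (e → e).
[[ρ β] [α ν]] must have type (e → e). The sister [ρ β] has type t; that is not a function onto (e → e), so [α ν] must be the functor, of type (t → (e → e)).
[α ν] must have type (t → (e → e)). The sister ν has type t; that is not a function onto (t → (e → e)), so α must be the functor, of type (t → (t → (e → e))).

(t → (t → (e → e)))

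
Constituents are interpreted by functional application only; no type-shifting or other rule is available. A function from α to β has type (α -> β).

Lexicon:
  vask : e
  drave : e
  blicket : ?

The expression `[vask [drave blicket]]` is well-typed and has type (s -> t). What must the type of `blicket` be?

(e -> (e -> (s -> t)))

[vask [drave blicket]] is required to be (s -> t). vask : e cannot yield (s -> t) as functor, so [drave blicket] : (e -> (s -> t)).
[drave blicket] is required to be (e -> (s -> t)). drave : e cannot yield (e -> (s -> t)) as functor, so blicket : (e -> (e -> (s -> t))).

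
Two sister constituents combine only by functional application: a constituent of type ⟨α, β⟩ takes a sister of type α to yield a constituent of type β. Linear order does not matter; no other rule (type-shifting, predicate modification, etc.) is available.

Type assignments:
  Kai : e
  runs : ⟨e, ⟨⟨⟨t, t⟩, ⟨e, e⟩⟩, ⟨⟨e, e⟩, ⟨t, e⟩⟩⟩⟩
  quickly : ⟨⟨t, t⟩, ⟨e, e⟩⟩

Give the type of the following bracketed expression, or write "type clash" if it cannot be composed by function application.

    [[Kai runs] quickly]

⟨⟨e, e⟩, ⟨t, e⟩⟩

[Kai runs]: runs is ⟨e, ⟨⟨⟨t, t⟩, ⟨e, e⟩⟩, ⟨⟨e, e⟩, ⟨t, e⟩⟩⟩⟩, Kai is e; result ⟨⟨⟨t, t⟩, ⟨e, e⟩⟩, ⟨⟨e, e⟩, ⟨t, e⟩⟩⟩.
[[Kai runs] quickly]: [Kai runs] is ⟨⟨⟨t, t⟩, ⟨e, e⟩⟩, ⟨⟨e, e⟩, ⟨t, e⟩⟩⟩, quickly is ⟨⟨t, t⟩, ⟨e, e⟩⟩; result ⟨⟨e, e⟩, ⟨t, e⟩⟩.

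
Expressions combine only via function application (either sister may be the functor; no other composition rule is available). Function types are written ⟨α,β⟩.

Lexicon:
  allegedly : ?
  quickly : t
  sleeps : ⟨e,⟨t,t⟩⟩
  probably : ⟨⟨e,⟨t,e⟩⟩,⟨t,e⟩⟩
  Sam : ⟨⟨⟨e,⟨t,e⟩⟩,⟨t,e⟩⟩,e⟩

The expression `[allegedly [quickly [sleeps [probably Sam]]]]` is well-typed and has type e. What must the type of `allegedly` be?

⟨t,e⟩

[allegedly [quickly [sleeps [probably Sam]]]] must have type e. The sister [quickly [sleeps [probably Sam]]] has type t; that is not a function onto e, so allegedly must be the functor, of type ⟨t,e⟩.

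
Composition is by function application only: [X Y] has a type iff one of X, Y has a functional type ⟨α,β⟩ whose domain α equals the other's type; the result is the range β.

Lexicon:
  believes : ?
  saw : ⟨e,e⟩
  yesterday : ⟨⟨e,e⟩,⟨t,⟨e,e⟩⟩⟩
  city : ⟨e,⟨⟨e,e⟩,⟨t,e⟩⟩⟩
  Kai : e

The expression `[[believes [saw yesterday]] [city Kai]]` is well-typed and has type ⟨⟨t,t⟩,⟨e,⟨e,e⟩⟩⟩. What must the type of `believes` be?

[[believes [saw yesterday]] [city Kai]] is required to be ⟨⟨t,t⟩,⟨e,⟨e,e⟩⟩⟩. [city Kai] : ⟨⟨e,e⟩,⟨t,e⟩⟩ cannot yield ⟨⟨t,t⟩,⟨e,⟨e,e⟩⟩⟩ as functor, so [believes [saw yesterday]] : ⟨⟨⟨e,e⟩,⟨t,e⟩⟩,⟨⟨t,t⟩,⟨e,⟨e,e⟩⟩⟩⟩.
[believes [saw yesterday]] is required to be ⟨⟨⟨e,e⟩,⟨t,e⟩⟩,⟨⟨t,t⟩,⟨e,⟨e,e⟩⟩⟩⟩. [saw yesterday] : ⟨t,⟨e,e⟩⟩ cannot yield ⟨⟨⟨e,e⟩,⟨t,e⟩⟩,⟨⟨t,t⟩,⟨e,⟨e,e⟩⟩⟩⟩ as functor, so believes : ⟨⟨t,⟨e,e⟩⟩,⟨⟨⟨e,e⟩,⟨t,e⟩⟩,⟨⟨t,t⟩,⟨e,⟨e,e⟩⟩⟩⟩⟩.

⟨⟨t,⟨e,e⟩⟩,⟨⟨⟨e,e⟩,⟨t,e⟩⟩,⟨⟨t,t⟩,⟨e,⟨e,e⟩⟩⟩⟩⟩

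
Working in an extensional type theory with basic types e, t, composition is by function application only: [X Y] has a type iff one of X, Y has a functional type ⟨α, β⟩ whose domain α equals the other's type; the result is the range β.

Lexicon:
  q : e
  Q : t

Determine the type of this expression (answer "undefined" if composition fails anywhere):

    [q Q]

[q Q]: e and t cannot combine by function application — type clash.

undefined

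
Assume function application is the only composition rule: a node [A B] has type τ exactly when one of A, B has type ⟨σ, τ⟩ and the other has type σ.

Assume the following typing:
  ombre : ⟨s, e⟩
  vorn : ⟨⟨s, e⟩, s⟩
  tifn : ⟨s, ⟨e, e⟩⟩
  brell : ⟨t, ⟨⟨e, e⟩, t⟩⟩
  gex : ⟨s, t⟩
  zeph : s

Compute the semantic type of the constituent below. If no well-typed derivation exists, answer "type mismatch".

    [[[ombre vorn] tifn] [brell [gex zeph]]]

[ombre vorn] — vorn of type ⟨⟨s, e⟩, s⟩ combines with ombre of type ⟨s, e⟩: type s.
[[ombre vorn] tifn] — tifn of type ⟨s, ⟨e, e⟩⟩ combines with [ombre vorn] of type s: type ⟨e, e⟩.
[gex zeph] — gex of type ⟨s, t⟩ combines with zeph of type s: type t.
[brell [gex zeph]] — brell of type ⟨t, ⟨⟨e, e⟩, t⟩⟩ combines with [gex zeph] of type t: type ⟨⟨e, e⟩, t⟩.
[[[ombre vorn] tifn] [brell [gex zeph]]] — [brell [gex zeph]] of type ⟨⟨e, e⟩, t⟩ combines with [[ombre vorn] tifn] of type ⟨e, e⟩: type t.

t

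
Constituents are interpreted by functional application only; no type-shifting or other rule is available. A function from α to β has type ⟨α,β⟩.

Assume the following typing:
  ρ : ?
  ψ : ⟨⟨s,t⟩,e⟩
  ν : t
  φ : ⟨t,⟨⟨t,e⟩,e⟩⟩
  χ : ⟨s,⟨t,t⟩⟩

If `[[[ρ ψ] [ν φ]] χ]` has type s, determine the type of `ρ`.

[[[ρ ψ] [ν φ]] χ] is required to be s. χ : ⟨s,⟨t,t⟩⟩ cannot yield s as functor, so [[ρ ψ] [ν φ]] : ⟨⟨s,⟨t,t⟩⟩,s⟩.
[[ρ ψ] [ν φ]] is required to be ⟨⟨s,⟨t,t⟩⟩,s⟩. [ν φ] : ⟨⟨t,e⟩,e⟩ cannot yield ⟨⟨s,⟨t,t⟩⟩,s⟩ as functor, so [ρ ψ] : ⟨⟨⟨t,e⟩,e⟩,⟨⟨s,⟨t,t⟩⟩,s⟩⟩.
[ρ ψ] is required to be ⟨⟨⟨t,e⟩,e⟩,⟨⟨s,⟨t,t⟩⟩,s⟩⟩. ψ : ⟨⟨s,t⟩,e⟩ cannot yield ⟨⟨⟨t,e⟩,e⟩,⟨⟨s,⟨t,t⟩⟩,s⟩⟩ as functor, so ρ : ⟨⟨⟨s,t⟩,e⟩,⟨⟨⟨t,e⟩,e⟩,⟨⟨s,⟨t,t⟩⟩,s⟩⟩⟩.

⟨⟨⟨s,t⟩,e⟩,⟨⟨⟨t,e⟩,e⟩,⟨⟨s,⟨t,t⟩⟩,s⟩⟩⟩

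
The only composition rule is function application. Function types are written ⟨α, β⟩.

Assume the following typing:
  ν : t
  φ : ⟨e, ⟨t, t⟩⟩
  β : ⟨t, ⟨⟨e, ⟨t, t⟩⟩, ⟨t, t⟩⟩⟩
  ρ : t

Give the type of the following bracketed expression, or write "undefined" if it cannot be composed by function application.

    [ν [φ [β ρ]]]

At [β ρ], β : ⟨t, ⟨⟨e, ⟨t, t⟩⟩, ⟨t, t⟩⟩⟩ takes ρ : t, giving ⟨⟨e, ⟨t, t⟩⟩, ⟨t, t⟩⟩.
At [φ [β ρ]], [β ρ] : ⟨⟨e, ⟨t, t⟩⟩, ⟨t, t⟩⟩ takes φ : ⟨e, ⟨t, t⟩⟩, giving ⟨t, t⟩.
At [ν [φ [β ρ]]], [φ [β ρ]] : ⟨t, t⟩ takes ν : t, giving t.

t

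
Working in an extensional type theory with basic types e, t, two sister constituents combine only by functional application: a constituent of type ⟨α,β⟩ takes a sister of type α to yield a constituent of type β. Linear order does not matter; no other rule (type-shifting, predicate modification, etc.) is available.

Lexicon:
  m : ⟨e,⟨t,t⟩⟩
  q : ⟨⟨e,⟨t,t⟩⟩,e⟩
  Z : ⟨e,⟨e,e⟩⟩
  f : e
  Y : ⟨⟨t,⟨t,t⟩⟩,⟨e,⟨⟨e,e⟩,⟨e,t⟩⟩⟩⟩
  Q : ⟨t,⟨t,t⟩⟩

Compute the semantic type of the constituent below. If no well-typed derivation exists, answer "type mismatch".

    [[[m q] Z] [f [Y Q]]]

⟨e,t⟩

At [m q], q : ⟨⟨e,⟨t,t⟩⟩,e⟩ takes m : ⟨e,⟨t,t⟩⟩, giving e.
At [[m q] Z], Z : ⟨e,⟨e,e⟩⟩ takes [m q] : e, giving ⟨e,e⟩.
At [Y Q], Y : ⟨⟨t,⟨t,t⟩⟩,⟨e,⟨⟨e,e⟩,⟨e,t⟩⟩⟩⟩ takes Q : ⟨t,⟨t,t⟩⟩, giving ⟨e,⟨⟨e,e⟩,⟨e,t⟩⟩⟩.
At [f [Y Q]], [Y Q] : ⟨e,⟨⟨e,e⟩,⟨e,t⟩⟩⟩ takes f : e, giving ⟨⟨e,e⟩,⟨e,t⟩⟩.
At [[[m q] Z] [f [Y Q]]], [f [Y Q]] : ⟨⟨e,e⟩,⟨e,t⟩⟩ takes [[m q] Z] : ⟨e,e⟩, giving ⟨e,t⟩.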